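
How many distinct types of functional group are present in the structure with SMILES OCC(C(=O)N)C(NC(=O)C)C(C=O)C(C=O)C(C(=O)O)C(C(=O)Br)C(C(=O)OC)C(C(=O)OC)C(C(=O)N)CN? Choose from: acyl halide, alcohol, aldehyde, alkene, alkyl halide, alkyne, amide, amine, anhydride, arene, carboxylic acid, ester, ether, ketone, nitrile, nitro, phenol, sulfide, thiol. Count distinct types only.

7

HO– on an sp³ carbon → alcohol.
pendant –CONH2: carbonyl C bonded to C and N → amide.
pendant –NHC(=O)CH3: N bonded to a carbonyl → amide (not amine).
pendant –CHO: carbonyl C bonded to C and H → aldehyde.
pendant –CHO: carbonyl C bonded to C and H → aldehyde.
pendant –COOH: carbonyl C bonded to C and –OH → carboxylic acid.
pendant –C(=O)X: carbonyl C bonded to C and halogen → acyl halide.
pendant –COOCH3: carbonyl C bonded to C and –OCH3 → ester.
pendant –COOCH3: carbonyl C bonded to C and –OCH3 → ester.
pendant –CONH2: carbonyl C bonded to C and N → amide.
–NH2 on an sp³ carbon with no adjacent C=O → amine.
Distinct types present: acyl halide, alcohol, aldehyde, amide, amine, carboxylic acid, ester.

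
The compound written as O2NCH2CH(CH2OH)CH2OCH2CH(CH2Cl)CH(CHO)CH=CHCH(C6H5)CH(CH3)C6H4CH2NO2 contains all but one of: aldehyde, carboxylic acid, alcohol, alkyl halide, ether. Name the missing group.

alcohol: present (CH(CH2OH) — pendant –CH2OH on an sp³ backbone C → alcohol).
aldehyde: present (CH(CHO) — pendant –CHO: carbonyl C bonded to C and H → aldehyde).
ether: present (CH2OCH2 — C–O–C with sp³ carbons on both sides and no adjacent C=O → ether).
alkyl halide: present (CH(CH2Cl) — pendant –CH2X: halogen on sp³ carbon → alkyl halide).
carboxylic acid: no segment matches this pattern.

carboxylic acid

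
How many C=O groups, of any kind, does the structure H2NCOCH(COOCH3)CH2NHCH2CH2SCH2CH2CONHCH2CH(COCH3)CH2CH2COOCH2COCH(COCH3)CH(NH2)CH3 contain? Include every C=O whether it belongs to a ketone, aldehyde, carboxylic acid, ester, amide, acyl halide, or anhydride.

7

H2NCO: amide, 1 C=O (running total 1).
CH(COOCH3): ester, 1 C=O (running total 2).
CH2CONHCH2: amide, 1 C=O (running total 3).
CH(COCH3): ketone, 1 C=O (running total 4).
CH2COOCH2: ester, 1 C=O (running total 5).
CO: ketone, 1 C=O (running total 6).
CH(COCH3): ketone, 1 C=O (running total 7).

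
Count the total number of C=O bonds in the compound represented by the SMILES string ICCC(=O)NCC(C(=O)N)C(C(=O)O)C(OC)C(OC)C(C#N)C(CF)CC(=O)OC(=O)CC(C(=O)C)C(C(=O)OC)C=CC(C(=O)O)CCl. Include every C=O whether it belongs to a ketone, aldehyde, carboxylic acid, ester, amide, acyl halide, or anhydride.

CH2CONHCH2: amide, 1 C=O (running total 1).
CH(CONH2): amide, 1 C=O (running total 2).
CH(COOH): carboxylic acid, 1 C=O (running total 3).
CH2CO-O-COCH2: anhydride, 2 C=O (running total 5).
CH(COCH3): ketone, 1 C=O (running total 6).
CH(COOCH3): ester, 1 C=O (running total 7).
CH(COOH): carboxylic acid, 1 C=O (running total 8).

8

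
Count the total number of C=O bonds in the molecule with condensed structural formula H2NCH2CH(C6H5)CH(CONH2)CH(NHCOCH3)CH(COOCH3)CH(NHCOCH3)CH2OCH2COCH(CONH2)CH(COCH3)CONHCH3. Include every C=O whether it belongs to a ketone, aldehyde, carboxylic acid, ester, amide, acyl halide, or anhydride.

8

CH(CONH2): amide, 1 C=O (running total 1).
CH(NHCOCH3): amide, 1 C=O (running total 2).
CH(COOCH3): ester, 1 C=O (running total 3).
CH(NHCOCH3): amide, 1 C=O (running total 4).
CO: ketone, 1 C=O (running total 5).
CH(CONH2): amide, 1 C=O (running total 6).
CH(COCH3): ketone, 1 C=O (running total 7).
CONHCH3: amide, 1 C=O (running total 8).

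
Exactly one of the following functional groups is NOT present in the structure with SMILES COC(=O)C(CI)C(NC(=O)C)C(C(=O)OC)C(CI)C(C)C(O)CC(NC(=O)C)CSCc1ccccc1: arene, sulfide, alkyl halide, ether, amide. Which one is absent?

ether

arene: present (C6H5 — –C6H5 phenyl ring → arene).
amide: present (CH(NHCOCH3) — pendant –NHC(=O)CH3: N bonded to a carbonyl → amide (not amine)).
alkyl halide: present (CH(CH2I) — pendant –CH2X: halogen on sp³ carbon → alkyl halide).
sulfide: present (CH2SCH2 — C–S–C linkage → sulfide (thioether)).
ether: absent. In each of CH3OOC and CH(COOCH3), the C–O–C oxygen is adjacent to a C=O, so it belongs to an ester, not an ether.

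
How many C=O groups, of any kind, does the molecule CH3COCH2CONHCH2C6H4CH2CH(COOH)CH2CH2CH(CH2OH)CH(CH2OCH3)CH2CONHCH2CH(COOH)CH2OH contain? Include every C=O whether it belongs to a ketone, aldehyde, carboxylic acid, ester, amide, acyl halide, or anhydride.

5

CO: ketone, 1 C=O (running total 1).
CH2CONHCH2: amide, 1 C=O (running total 2).
CH(COOH): carboxylic acid, 1 C=O (running total 3).
CH2CONHCH2: amide, 1 C=O (running total 4).
CH(COOH): carboxylic acid, 1 C=O (running total 5).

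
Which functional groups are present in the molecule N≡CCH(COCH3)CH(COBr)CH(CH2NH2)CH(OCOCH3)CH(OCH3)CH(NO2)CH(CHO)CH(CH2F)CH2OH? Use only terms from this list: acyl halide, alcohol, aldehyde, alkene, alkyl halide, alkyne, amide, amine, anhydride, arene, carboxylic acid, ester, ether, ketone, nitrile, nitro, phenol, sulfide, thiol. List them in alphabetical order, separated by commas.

Taking each segment in turn:
  N≡C: N≡C–: carbon triple-bonded to nitrogen → nitrile.
  CH(COCH3): pendant –COCH3: carbonyl C bonded to two carbons → ketone.
  CH(COBr): pendant –C(=O)X: carbonyl C bonded to C and halogen → acyl halide.
  CH(CH2NH2): pendant –CH2NH2: N on sp³ C, no adjacent C=O → amine.
  CH(OCOCH3): pendant –OC(=O)CH3: an acyloxy group → ester.
  CH(OCH3): pendant –OCH3: C–O–C with sp³ C, no adjacent C=O → ether.
  CH(NO2): –NO2 on an sp³ carbon → nitro (the N=O is not a carbonyl).
  CH(CHO): pendant –CHO: carbonyl C bonded to C and H → aldehyde.
  CH(CH2F): pendant –CH2X: halogen on sp³ carbon → alkyl halide.
  CH2OH: –OH on an sp³ carbon → alcohol.

acyl halide, alcohol, aldehyde, alkyl halide, amine, ester, ether, ketone, nitrile, nitro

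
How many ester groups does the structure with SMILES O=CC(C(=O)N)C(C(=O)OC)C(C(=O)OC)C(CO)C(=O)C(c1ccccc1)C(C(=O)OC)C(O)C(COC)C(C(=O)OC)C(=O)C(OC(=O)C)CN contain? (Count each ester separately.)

5

terminal –CHO: carbonyl C bonded to H and C → aldehyde.
pendant –CONH2: carbonyl C bonded to C and N → amide.
pendant –COOCH3: carbonyl C bonded to C and –OCH3 → ester.
pendant –COOCH3: carbonyl C bonded to C and –OCH3 → ester.
pendant –CH2OH on an sp³ backbone C → alcohol.
–C(=O)– with carbon on both sides → ketone.
pendant –C6H5: benzene ring → arene.
pendant –COOCH3: carbonyl C bonded to C and –OCH3 → ester.
–OH on an sp³ carbon → alcohol (secondary).
pendant –CH2OCH3: C–O–C linkage → ether.
pendant –COOCH3: carbonyl C bonded to C and –OCH3 → ester.
–C(=O)– with carbon on both sides → ketone.
pendant –OC(=O)CH3: an acyloxy group → ester.
–NH2 on an sp³ carbon with no adjacent C=O → amine.
Ester appears at: CH(COOCH3), CH(COOCH3), CH(COOCH3), CH(COOCH3), CH(OCOCH3) → 5.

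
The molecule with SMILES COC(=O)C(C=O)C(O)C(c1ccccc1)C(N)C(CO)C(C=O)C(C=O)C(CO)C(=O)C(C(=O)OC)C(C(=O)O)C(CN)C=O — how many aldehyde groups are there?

CH3O–C(=O)–: carbonyl C bonded to C and to –OCH3 → ester (not ketone + ether).
pendant –CHO: carbonyl C bonded to C and H → aldehyde.
–OH on an sp³ carbon → alcohol (secondary).
pendant –C6H5: benzene ring → arene.
–NH2 on an sp³ carbon with no adjacent C=O → amine.
pendant –CH2OH on an sp³ backbone C → alcohol.
pendant –CHO: carbonyl C bonded to C and H → aldehyde.
pendant –CHO: carbonyl C bonded to C and H → aldehyde.
pendant –CH2OH on an sp³ backbone C → alcohol.
–C(=O)– with carbon on both sides → ketone.
pendant –COOCH3: carbonyl C bonded to C and –OCH3 → ester.
pendant –COOH: carbonyl C bonded to C and –OH → carboxylic acid.
pendant –CH2NH2: N on sp³ C, no adjacent C=O → amine.
terminal –CHO: carbonyl C bonded to H and C → aldehyde.
Aldehyde appears at: CH(CHO), CH(CHO), CH(CHO), CHO → 4.

4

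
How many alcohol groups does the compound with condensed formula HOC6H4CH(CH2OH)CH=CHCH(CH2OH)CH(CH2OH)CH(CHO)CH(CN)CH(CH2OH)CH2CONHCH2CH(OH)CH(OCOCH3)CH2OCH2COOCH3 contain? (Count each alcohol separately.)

–OH attached directly to an aromatic ring → phenol (not alcohol); the ring itself is an arene.
pendant –CH2OH on an sp³ backbone C → alcohol.
C=C double bond → alkene.
pendant –CH2OH on an sp³ backbone C → alcohol.
pendant –CH2OH on an sp³ backbone C → alcohol.
pendant –CHO: carbonyl C bonded to C and H → aldehyde.
pendant –C≡N: nitrile.
pendant –CH2OH on an sp³ backbone C → alcohol.
–C(=O)–N– linkage → amide (the N is not an amine).
–OH on an sp³ carbon → alcohol (secondary).
pendant –OC(=O)CH3: an acyloxy group → ester.
C–O–C with sp³ carbons on both sides and no adjacent C=O → ether.
–C(=O)OCH3: carbonyl C bonded to C and to –OCH3 → ester (not ketone + ether).
Alcohol appears at: CH(CH2OH), CH(CH2OH), CH(CH2OH), CH(CH2OH), CH(OH) → 5.

5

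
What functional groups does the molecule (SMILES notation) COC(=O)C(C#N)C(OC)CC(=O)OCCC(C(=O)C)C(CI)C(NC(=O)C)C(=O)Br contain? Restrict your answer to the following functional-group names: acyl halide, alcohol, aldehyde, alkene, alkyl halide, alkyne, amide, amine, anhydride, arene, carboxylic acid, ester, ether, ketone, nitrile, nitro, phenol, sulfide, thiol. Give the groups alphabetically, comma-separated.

Working along the chain:
  CH3OOC: CH3O–C(=O)–: carbonyl C bonded to C and to –OCH3 → ester (not ketone + ether).
  CH(CN): pendant –C≡N: nitrile.
  CH(OCH3): pendant –OCH3: C–O–C with sp³ C, no adjacent C=O → ether.
  CH2COOCH2: –C(=O)–O–C with C on the carbonyl side → ester.
  CH(COCH3): pendant –COCH3: carbonyl C bonded to two carbons → ketone.
  CH(CH2I): pendant –CH2X: halogen on sp³ carbon → alkyl halide.
  CH(NHCOCH3): pendant –NHC(=O)CH3: N bonded to a carbonyl → amide (not amine).
  COBr: –C(=O)Br: carbonyl C bonded to C and to a halogen → acyl halide (not alkyl halide).

acyl halide, alkyl halide, amide, ester, ether, ketone, nitrile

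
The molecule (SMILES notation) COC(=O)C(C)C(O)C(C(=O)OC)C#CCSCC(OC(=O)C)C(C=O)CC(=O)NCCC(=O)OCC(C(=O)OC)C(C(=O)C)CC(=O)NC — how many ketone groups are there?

CH3O–C(=O)–: carbonyl C bonded to C and to –OCH3 → ester (not ketone + ether).
–OH on an sp³ carbon → alcohol (secondary).
pendant –COOCH3: carbonyl C bonded to C and –OCH3 → ester.
C≡C triple bond → alkyne.
C–S–C linkage → sulfide (thioether).
pendant –OC(=O)CH3: an acyloxy group → ester.
pendant –CHO: carbonyl C bonded to C and H → aldehyde.
–C(=O)–N– linkage → amide (the N is not an amine).
–C(=O)–O–C with C on the carbonyl side → ester.
pendant –COOCH3: carbonyl C bonded to C and –OCH3 → ester.
pendant –COCH3: carbonyl C bonded to two carbons → ketone.
–C(=O)NHCH3: carbonyl C bonded to C and to N → amide (the N is not an amine).
Ketone appears at: CH(COCH3) → 1.

1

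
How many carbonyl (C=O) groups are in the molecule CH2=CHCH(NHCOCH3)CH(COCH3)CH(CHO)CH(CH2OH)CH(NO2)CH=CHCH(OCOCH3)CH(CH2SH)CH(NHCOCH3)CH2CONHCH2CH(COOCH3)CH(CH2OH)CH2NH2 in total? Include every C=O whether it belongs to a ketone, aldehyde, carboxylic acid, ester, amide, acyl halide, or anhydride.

CH(NHCOCH3): amide, 1 C=O (running total 1).
CH(COCH3): ketone, 1 C=O (running total 2).
CH(CHO): aldehyde, 1 C=O (running total 3).
CH(OCOCH3): ester, 1 C=O (running total 4).
CH(NHCOCH3): amide, 1 C=O (running total 5).
CH2CONHCH2: amide, 1 C=O (running total 6).
CH(COOCH3): ester, 1 C=O (running total 7).

7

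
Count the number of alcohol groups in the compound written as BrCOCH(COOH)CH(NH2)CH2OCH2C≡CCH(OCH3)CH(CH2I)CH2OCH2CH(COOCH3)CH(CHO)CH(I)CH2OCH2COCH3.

Taking each segment in turn:
  BrCO: –C(=O)Br: carbonyl C bonded to C and to a halogen → acyl halide (not alkyl halide).
  CH(COOH): pendant –COOH: carbonyl C bonded to C and –OH → carboxylic acid.
  CH(NH2): –NH2 on an sp³ carbon with no adjacent C=O → amine.
  CH2OCH2: C–O–C with sp³ carbons on both sides and no adjacent C=O → ether.
  C≡C: C≡C triple bond → alkyne.
  CH(OCH3): pendant –OCH3: C–O–C with sp³ C, no adjacent C=O → ether.
  CH(CH2I): pendant –CH2X: halogen on sp³ carbon → alkyl halide.
  CH2OCH2: C–O–C with sp³ carbons on both sides and no adjacent C=O → ether.
  CH(COOCH3): pendant –COOCH3: carbonyl C bonded to C and –OCH3 → ester.
  CH(CHO): pendant –CHO: carbonyl C bonded to C and H → aldehyde.
  CH(I): halogen on an sp³ carbon → alkyl halide.
  CH2OCH2: C–O–C with sp³ carbons on both sides and no adjacent C=O → ether.
  CO: –C(=O)– with carbon on both sides → ketone.
No segment is a alcohol: CH(COOH) is carboxylic acid, not alcohol; CH2OCH2 is ether, not alcohol; CH(OCH3) is ether, not alcohol. → 0.

0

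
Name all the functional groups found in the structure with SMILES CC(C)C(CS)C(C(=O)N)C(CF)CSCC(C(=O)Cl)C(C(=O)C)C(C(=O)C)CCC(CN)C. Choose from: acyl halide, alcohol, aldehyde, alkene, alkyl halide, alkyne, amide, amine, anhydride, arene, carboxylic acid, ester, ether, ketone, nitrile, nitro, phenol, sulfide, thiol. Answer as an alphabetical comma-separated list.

Taking each segment in turn:
  CH(CH2SH): pendant –CH2SH → thiol.
  CH(CONH2): pendant –CONH2: carbonyl C bonded to C and N → amide.
  CH(CH2F): pendant –CH2X: halogen on sp³ carbon → alkyl halide.
  CH2SCH2: C–S–C linkage → sulfide (thioether).
  CH(COCl): pendant –C(=O)X: carbonyl C bonded to C and halogen → acyl halide.
  CH(COCH3): pendant –COCH3: carbonyl C bonded to two carbons → ketone.
  CH(COCH3): pendant –COCH3: carbonyl C bonded to two carbons → ketone.
  CH(CH2NH2): pendant –CH2NH2: N on sp³ C, no adjacent C=O → amine.

acyl halide, alkyl halide, amide, amine, ketone, sulfide, thiol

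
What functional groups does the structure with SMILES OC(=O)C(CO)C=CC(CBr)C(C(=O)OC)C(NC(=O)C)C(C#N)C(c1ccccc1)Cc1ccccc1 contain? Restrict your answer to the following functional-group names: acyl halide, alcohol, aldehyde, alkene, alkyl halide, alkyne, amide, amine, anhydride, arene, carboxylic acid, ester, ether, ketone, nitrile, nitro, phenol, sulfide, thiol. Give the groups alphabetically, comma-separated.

–COOH: carbonyl C bonded to –OH and C → carboxylic acid (the –OH is not a separate alcohol).
pendant –CH2OH on an sp³ backbone C → alcohol.
C=C double bond → alkene.
pendant –CH2X: halogen on sp³ carbon → alkyl halide.
pendant –COOCH3: carbonyl C bonded to C and –OCH3 → ester.
pendant –NHC(=O)CH3: N bonded to a carbonyl → amide (not amine).
pendant –C≡N: nitrile.
pendant –C6H5: benzene ring → arene.
–C6H5 phenyl ring → arene.

alcohol, alkene, alkyl halide, amide, arene, carboxylic acid, ester, nitrile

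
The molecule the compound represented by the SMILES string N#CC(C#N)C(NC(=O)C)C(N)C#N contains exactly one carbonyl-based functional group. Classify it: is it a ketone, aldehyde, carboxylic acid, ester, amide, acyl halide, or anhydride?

The carbonyl is in the CH(NHCOCH3) segment: pendant –NHC(=O)CH3: N bonded to a carbonyl → amide (not amine).

amide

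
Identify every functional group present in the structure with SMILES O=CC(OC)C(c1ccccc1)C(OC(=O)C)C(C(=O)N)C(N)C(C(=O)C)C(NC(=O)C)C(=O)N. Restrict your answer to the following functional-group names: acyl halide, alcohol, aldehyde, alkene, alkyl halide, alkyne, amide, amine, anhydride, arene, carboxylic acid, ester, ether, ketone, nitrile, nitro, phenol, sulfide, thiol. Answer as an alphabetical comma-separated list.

aldehyde, amide, amine, arene, ester, ether, ketone

Reading the structure from left to right:
  OHC: terminal –CHO: carbonyl C bonded to H and C → aldehyde.
  CH(OCH3): pendant –OCH3: C–O–C with sp³ C, no adjacent C=O → ether.
  CH(C6H5): pendant –C6H5: benzene ring → arene.
  CH(OCOCH3): pendant –OC(=O)CH3: an acyloxy group → ester.
  CH(CONH2): pendant –CONH2: carbonyl C bonded to C and N → amide.
  CH(NH2): –NH2 on an sp³ carbon with no adjacent C=O → amine.
  CH(COCH3): pendant –COCH3: carbonyl C bonded to two carbons → ketone.
  CH(NHCOCH3): pendant –NHC(=O)CH3: N bonded to a carbonyl → amide (not amine).
  CONH2: –C(=O)NH2: carbonyl C bonded to C and to N → amide (the N is not a separate amine).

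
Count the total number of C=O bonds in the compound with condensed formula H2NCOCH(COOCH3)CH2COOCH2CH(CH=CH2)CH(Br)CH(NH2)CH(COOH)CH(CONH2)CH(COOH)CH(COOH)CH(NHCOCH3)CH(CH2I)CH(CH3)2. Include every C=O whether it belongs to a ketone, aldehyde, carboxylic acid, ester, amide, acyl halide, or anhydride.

H2NCO: amide, 1 C=O (running total 1).
CH(COOCH3): ester, 1 C=O (running total 2).
CH2COOCH2: ester, 1 C=O (running total 3).
CH(COOH): carboxylic acid, 1 C=O (running total 4).
CH(CONH2): amide, 1 C=O (running total 5).
CH(COOH): carboxylic acid, 1 C=O (running total 6).
CH(COOH): carboxylic acid, 1 C=O (running total 7).
CH(NHCOCH3): amide, 1 C=O (running total 8).

8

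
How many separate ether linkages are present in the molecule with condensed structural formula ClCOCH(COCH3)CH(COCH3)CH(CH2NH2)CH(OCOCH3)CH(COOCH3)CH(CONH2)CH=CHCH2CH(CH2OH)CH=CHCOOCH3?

0

–C(=O)Cl: carbonyl C bonded to C and to a halogen → acyl halide (not alkyl halide).
pendant –COCH3: carbonyl C bonded to two carbons → ketone.
pendant –COCH3: carbonyl C bonded to two carbons → ketone.
pendant –CH2NH2: N on sp³ C, no adjacent C=O → amine.
pendant –OC(=O)CH3: an acyloxy group → ester.
pendant –COOCH3: carbonyl C bonded to C and –OCH3 → ester.
pendant –CONH2: carbonyl C bonded to C and N → amide.
C=C double bond → alkene.
pendant –CH2OH on an sp³ backbone C → alcohol.
C=C double bond → alkene.
–C(=O)OCH3: carbonyl C bonded to C and to –OCH3 → ester (not ketone + ether).
No segment is a ether: CH(OCOCH3) is ester, not ether; CH(COOCH3) is ester, not ether; CH(CH2OH) is alcohol, not ether. → 0.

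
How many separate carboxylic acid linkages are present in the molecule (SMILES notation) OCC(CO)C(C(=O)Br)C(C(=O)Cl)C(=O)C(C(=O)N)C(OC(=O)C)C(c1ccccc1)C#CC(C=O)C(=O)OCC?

0

HO– on an sp³ carbon → alcohol.
pendant –CH2OH on an sp³ backbone C → alcohol.
pendant –C(=O)X: carbonyl C bonded to C and halogen → acyl halide.
pendant –C(=O)X: carbonyl C bonded to C and halogen → acyl halide.
–C(=O)– with carbon on both sides → ketone.
pendant –CONH2: carbonyl C bonded to C and N → amide.
pendant –OC(=O)CH3: an acyloxy group → ester.
pendant –C6H5: benzene ring → arene.
C≡C triple bond → alkyne.
pendant –CHO: carbonyl C bonded to C and H → aldehyde.
–C(=O)OCH2CH3: carbonyl C bonded to C and to –OEt → ester.
No segment is a carboxylic acid: HOCH2 is alcohol, not carboxylic acid; CH(CH2OH) is alcohol, not carboxylic acid; CH(CONH2) is amide, not carboxylic acid. → 0.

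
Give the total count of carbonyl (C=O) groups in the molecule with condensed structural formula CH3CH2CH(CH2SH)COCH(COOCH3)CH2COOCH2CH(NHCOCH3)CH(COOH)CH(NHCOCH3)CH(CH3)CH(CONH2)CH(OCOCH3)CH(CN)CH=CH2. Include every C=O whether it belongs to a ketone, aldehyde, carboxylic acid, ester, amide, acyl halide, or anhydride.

CO: ketone, 1 C=O (running total 1).
CH(COOCH3): ester, 1 C=O (running total 2).
CH2COOCH2: ester, 1 C=O (running total 3).
CH(NHCOCH3): amide, 1 C=O (running total 4).
CH(COOH): carboxylic acid, 1 C=O (running total 5).
CH(NHCOCH3): amide, 1 C=O (running total 6).
CH(CONH2): amide, 1 C=O (running total 7).
CH(OCOCH3): ester, 1 C=O (running total 8).

8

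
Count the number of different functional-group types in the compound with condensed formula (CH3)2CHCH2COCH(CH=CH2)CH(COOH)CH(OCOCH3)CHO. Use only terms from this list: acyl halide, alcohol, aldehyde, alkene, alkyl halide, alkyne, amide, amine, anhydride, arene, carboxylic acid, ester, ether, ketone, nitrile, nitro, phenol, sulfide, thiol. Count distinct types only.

5

Taking each segment in turn:
  CO: –C(=O)– with carbon on both sides → ketone.
  CH(CH=CH2): pendant –CH=CH2: C=C double bond → alkene.
  CH(COOH): pendant –COOH: carbonyl C bonded to C and –OH → carboxylic acid.
  CH(OCOCH3): pendant –OC(=O)CH3: an acyloxy group → ester.
  CHO: terminal –CHO: carbonyl C bonded to H and C → aldehyde.
Distinct types present: aldehyde, alkene, carboxylic acid, ester, ketone.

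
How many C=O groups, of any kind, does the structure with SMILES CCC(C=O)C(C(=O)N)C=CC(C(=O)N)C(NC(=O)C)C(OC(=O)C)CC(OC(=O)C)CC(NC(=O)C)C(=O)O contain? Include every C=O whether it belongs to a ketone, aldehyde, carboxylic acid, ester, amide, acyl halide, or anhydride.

8

CH(CHO): aldehyde, 1 C=O (running total 1).
CH(CONH2): amide, 1 C=O (running total 2).
CH(CONH2): amide, 1 C=O (running total 3).
CH(NHCOCH3): amide, 1 C=O (running total 4).
CH(OCOCH3): ester, 1 C=O (running total 5).
CH(OCOCH3): ester, 1 C=O (running total 6).
CH(NHCOCH3): amide, 1 C=O (running total 7).
COOH: carboxylic acid, 1 C=O (running total 8).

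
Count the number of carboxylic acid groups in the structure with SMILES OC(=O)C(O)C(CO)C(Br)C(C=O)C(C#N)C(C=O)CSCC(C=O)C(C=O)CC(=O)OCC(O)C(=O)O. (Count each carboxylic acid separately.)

–COOH: carbonyl C bonded to –OH and C → carboxylic acid (the –OH is not a separate alcohol).
–OH on an sp³ carbon → alcohol (secondary).
pendant –CH2OH on an sp³ backbone C → alcohol.
halogen on an sp³ carbon → alkyl halide.
pendant –CHO: carbonyl C bonded to C and H → aldehyde.
pendant –C≡N: nitrile.
pendant –CHO: carbonyl C bonded to C and H → aldehyde.
C–S–C linkage → sulfide (thioether).
pendant –CHO: carbonyl C bonded to C and H → aldehyde.
pendant –CHO: carbonyl C bonded to C and H → aldehyde.
–C(=O)–O–C with C on the carbonyl side → ester.
–OH on an sp³ carbon → alcohol (secondary).
–COOH: carbonyl C bonded to –OH and C → carboxylic acid (the –OH is not a separate alcohol).
Carboxylic acid appears at: HOOC, COOH → 2.

2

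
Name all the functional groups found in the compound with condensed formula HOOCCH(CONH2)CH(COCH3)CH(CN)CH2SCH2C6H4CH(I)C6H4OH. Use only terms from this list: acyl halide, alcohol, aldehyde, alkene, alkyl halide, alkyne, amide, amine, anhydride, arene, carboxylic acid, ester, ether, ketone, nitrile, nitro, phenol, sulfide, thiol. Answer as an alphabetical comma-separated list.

alkyl halide, amide, arene, carboxylic acid, ketone, nitrile, phenol, sulfide

Taking each segment in turn:
  HOOC: –COOH: carbonyl C bonded to –OH and C → carboxylic acid (the –OH is not a separate alcohol).
  CH(CONH2): pendant –CONH2: carbonyl C bonded to C and N → amide.
  CH(COCH3): pendant –COCH3: carbonyl C bonded to two carbons → ketone.
  CH(CN): pendant –C≡N: nitrile.
  CH2SCH2: C–S–C linkage → sulfide (thioether).
  C6H4: para-disubstituted benzene ring → arene.
  CH(I): halogen on an sp³ carbon → alkyl halide.
  C6H4OH: –OH attached directly to an aromatic ring → phenol (not alcohol); the ring itself is an arene.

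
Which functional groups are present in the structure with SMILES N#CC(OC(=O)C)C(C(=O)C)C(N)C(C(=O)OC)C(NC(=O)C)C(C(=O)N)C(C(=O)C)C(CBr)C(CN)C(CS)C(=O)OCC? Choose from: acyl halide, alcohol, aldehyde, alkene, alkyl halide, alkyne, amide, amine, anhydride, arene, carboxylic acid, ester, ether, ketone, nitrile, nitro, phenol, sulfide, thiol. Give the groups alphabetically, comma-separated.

Reading the structure from left to right:
  N≡C: N≡C–: carbon triple-bonded to nitrogen → nitrile.
  CH(OCOCH3): pendant –OC(=O)CH3: an acyloxy group → ester.
  CH(COCH3): pendant –COCH3: carbonyl C bonded to two carbons → ketone.
  CH(NH2): –NH2 on an sp³ carbon with no adjacent C=O → amine.
  CH(COOCH3): pendant –COOCH3: carbonyl C bonded to C and –OCH3 → ester.
  CH(NHCOCH3): pendant –NHC(=O)CH3: N bonded to a carbonyl → amide (not amine).
  CH(CONH2): pendant –CONH2: carbonyl C bonded to C and N → amide.
  CH(COCH3): pendant –COCH3: carbonyl C bonded to two carbons → ketone.
  CH(CH2Br): pendant –CH2X: halogen on sp³ carbon → alkyl halide.
  CH(CH2NH2): pendant –CH2NH2: N on sp³ C, no adjacent C=O → amine.
  CH(CH2SH): pendant –CH2SH → thiol.
  COOCH2CH3: –C(=O)OCH2CH3: carbonyl C bonded to C and to –OEt → ester.

alkyl halide, amide, amine, ester, ketone, nitrile, thiol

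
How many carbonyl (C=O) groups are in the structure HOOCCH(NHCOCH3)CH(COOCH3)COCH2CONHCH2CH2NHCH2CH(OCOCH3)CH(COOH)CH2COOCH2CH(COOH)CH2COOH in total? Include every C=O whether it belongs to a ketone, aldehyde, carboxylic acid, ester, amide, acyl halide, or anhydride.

HOOC: carboxylic acid, 1 C=O (running total 1).
CH(NHCOCH3): amide, 1 C=O (running total 2).
CH(COOCH3): ester, 1 C=O (running total 3).
CO: ketone, 1 C=O (running total 4).
CH2CONHCH2: amide, 1 C=O (running total 5).
CH(OCOCH3): ester, 1 C=O (running total 6).
CH(COOH): carboxylic acid, 1 C=O (running total 7).
CH2COOCH2: ester, 1 C=O (running total 8).
CH(COOH): carboxylic acid, 1 C=O (running total 9).
COOH: carboxylic acid, 1 C=O (running total 10).

10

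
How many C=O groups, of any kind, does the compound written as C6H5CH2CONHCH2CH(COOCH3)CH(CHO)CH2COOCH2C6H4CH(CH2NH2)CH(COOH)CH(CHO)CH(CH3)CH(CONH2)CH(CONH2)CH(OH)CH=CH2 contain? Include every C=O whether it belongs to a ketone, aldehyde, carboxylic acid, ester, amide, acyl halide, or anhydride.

8

CH2CONHCH2: amide, 1 C=O (running total 1).
CH(COOCH3): ester, 1 C=O (running total 2).
CH(CHO): aldehyde, 1 C=O (running total 3).
CH2COOCH2: ester, 1 C=O (running total 4).
CH(COOH): carboxylic acid, 1 C=O (running total 5).
CH(CHO): aldehyde, 1 C=O (running total 6).
CH(CONH2): amide, 1 C=O (running total 7).
CH(CONH2): amide, 1 C=O (running total 8).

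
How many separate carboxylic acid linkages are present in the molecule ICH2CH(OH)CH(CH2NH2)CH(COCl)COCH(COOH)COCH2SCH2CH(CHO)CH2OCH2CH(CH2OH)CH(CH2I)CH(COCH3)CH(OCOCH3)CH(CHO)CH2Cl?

Working along the chain:
  ICH2: halogen on an sp³ carbon → alkyl halide.
  CH(OH): –OH on an sp³ carbon → alcohol (secondary).
  CH(CH2NH2): pendant –CH2NH2: N on sp³ C, no adjacent C=O → amine.
  CH(COCl): pendant –C(=O)X: carbonyl C bonded to C and halogen → acyl halide.
  CO: –C(=O)– with carbon on both sides → ketone.
  CH(COOH): pendant –COOH: carbonyl C bonded to C and –OH → carboxylic acid.
  CO: –C(=O)– with carbon on both sides → ketone.
  CH2SCH2: C–S–C linkage → sulfide (thioether).
  CH(CHO): pendant –CHO: carbonyl C bonded to C and H → aldehyde.
  CH2OCH2: C–O–C with sp³ carbons on both sides and no adjacent C=O → ether.
  CH(CH2OH): pendant –CH2OH on an sp³ backbone C → alcohol.
  CH(CH2I): pendant –CH2X: halogen on sp³ carbon → alkyl halide.
  CH(COCH3): pendant –COCH3: carbonyl C bonded to two carbons → ketone.
  CH(OCOCH3): pendant –OC(=O)CH3: an acyloxy group → ester.
  CH(CHO): pendant –CHO: carbonyl C bonded to C and H → aldehyde.
  CH2Cl: halogen on an sp³ carbon → alkyl halide.
Carboxylic acid appears at: CH(COOH) → 1.

1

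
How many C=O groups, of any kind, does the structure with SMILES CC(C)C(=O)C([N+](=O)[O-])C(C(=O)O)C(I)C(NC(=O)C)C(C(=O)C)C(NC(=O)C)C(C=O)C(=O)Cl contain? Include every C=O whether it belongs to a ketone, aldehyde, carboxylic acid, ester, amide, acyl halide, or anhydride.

CO: ketone, 1 C=O (running total 1).
CH(COOH): carboxylic acid, 1 C=O (running total 2).
CH(NHCOCH3): amide, 1 C=O (running total 3).
CH(COCH3): ketone, 1 C=O (running total 4).
CH(NHCOCH3): amide, 1 C=O (running total 5).
CH(CHO): aldehyde, 1 C=O (running total 6).
COCl: acyl halide, 1 C=O (running total 7).

7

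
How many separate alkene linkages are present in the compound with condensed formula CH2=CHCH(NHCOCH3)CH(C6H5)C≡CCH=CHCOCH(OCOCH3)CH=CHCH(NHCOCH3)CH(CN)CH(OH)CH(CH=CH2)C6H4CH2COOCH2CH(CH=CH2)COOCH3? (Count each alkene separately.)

5

Taking each segment in turn:
  CH2=CH: C=C double bond → alkene.
  CH(NHCOCH3): pendant –NHC(=O)CH3: N bonded to a carbonyl → amide (not amine).
  CH(C6H5): pendant –C6H5: benzene ring → arene.
  C≡C: C≡C triple bond → alkyne.
  CH=CH: C=C double bond → alkene.
  CO: –C(=O)– with carbon on both sides → ketone.
  CH(OCOCH3): pendant –OC(=O)CH3: an acyloxy group → ester.
  CH=CH: C=C double bond → alkene.
  CH(NHCOCH3): pendant –NHC(=O)CH3: N bonded to a carbonyl → amide (not amine).
  CH(CN): pendant –C≡N: nitrile.
  CH(OH): –OH on an sp³ carbon → alcohol (secondary).
  CH(CH=CH2): pendant –CH=CH2: C=C double bond → alkene.
  C6H4: para-disubstituted benzene ring → arene.
  CH2COOCH2: –C(=O)–O–C with C on the carbonyl side → ester.
  CH(CH=CH2): pendant –CH=CH2: C=C double bond → alkene.
  COOCH3: –C(=O)OCH3: carbonyl C bonded to C and to –OCH3 → ester (not ketone + ether).
Alkene appears at: CH2=CH, CH=CH, CH=CH, CH(CH=CH2), CH(CH=CH2) → 5.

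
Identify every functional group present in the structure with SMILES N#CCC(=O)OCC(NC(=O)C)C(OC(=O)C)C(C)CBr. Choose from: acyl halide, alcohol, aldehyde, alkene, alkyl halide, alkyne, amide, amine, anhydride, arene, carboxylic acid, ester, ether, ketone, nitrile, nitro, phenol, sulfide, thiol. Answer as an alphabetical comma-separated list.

N≡C–: carbon triple-bonded to nitrogen → nitrile.
–C(=O)–O–C with C on the carbonyl side → ester.
pendant –NHC(=O)CH3: N bonded to a carbonyl → amide (not amine).
pendant –OC(=O)CH3: an acyloxy group → ester.
halogen on an sp³ carbon → alkyl halide.

alkyl halide, amide, ester, nitrile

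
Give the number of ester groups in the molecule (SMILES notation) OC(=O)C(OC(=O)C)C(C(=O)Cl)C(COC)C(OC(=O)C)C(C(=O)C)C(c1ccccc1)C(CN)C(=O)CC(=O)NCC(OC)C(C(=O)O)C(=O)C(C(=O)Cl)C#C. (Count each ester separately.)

2

Reading the structure from left to right:
  HOOC: –COOH: carbonyl C bonded to –OH and C → carboxylic acid (the –OH is not a separate alcohol).
  CH(OCOCH3): pendant –OC(=O)CH3: an acyloxy group → ester.
  CH(COCl): pendant –C(=O)X: carbonyl C bonded to C and halogen → acyl halide.
  CH(CH2OCH3): pendant –CH2OCH3: C–O–C linkage → ether.
  CH(OCOCH3): pendant –OC(=O)CH3: an acyloxy group → ester.
  CH(COCH3): pendant –COCH3: carbonyl C bonded to two carbons → ketone.
  CH(C6H5): pendant –C6H5: benzene ring → arene.
  CH(CH2NH2): pendant –CH2NH2: N on sp³ C, no adjacent C=O → amine.
  CO: –C(=O)– with carbon on both sides → ketone.
  CH2CONHCH2: –C(=O)–N– linkage → amide (the N is not an amine).
  CH(OCH3): pendant –OCH3: C–O–C with sp³ C, no adjacent C=O → ether.
  CH(COOH): pendant –COOH: carbonyl C bonded to C and –OH → carboxylic acid.
  CO: –C(=O)– with carbon on both sides → ketone.
  CH(COCl): pendant –C(=O)X: carbonyl C bonded to C and halogen → acyl halide.
  C≡CH: C≡C triple bond → alkyne.
Ester appears at: CH(OCOCH3), CH(OCOCH3) → 2.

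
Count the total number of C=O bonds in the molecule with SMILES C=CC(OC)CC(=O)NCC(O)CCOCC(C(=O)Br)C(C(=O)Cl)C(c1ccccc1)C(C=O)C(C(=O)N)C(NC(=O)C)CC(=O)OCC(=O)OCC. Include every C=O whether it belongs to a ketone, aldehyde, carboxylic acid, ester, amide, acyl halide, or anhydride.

8

CH2CONHCH2: amide, 1 C=O (running total 1).
CH(COBr): acyl halide, 1 C=O (running total 2).
CH(COCl): acyl halide, 1 C=O (running total 3).
CH(CHO): aldehyde, 1 C=O (running total 4).
CH(CONH2): amide, 1 C=O (running total 5).
CH(NHCOCH3): amide, 1 C=O (running total 6).
CH2COOCH2: ester, 1 C=O (running total 7).
COOCH2CH3: ester, 1 C=O (running total 8).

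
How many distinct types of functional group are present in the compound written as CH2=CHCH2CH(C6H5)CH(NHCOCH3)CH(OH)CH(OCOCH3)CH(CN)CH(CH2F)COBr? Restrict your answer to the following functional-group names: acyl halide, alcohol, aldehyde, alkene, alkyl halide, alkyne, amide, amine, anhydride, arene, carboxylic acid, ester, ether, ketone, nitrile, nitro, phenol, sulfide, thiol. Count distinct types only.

8

C=C double bond → alkene.
pendant –C6H5: benzene ring → arene.
pendant –NHC(=O)CH3: N bonded to a carbonyl → amide (not amine).
–OH on an sp³ carbon → alcohol (secondary).
pendant –OC(=O)CH3: an acyloxy group → ester.
pendant –C≡N: nitrile.
pendant –CH2X: halogen on sp³ carbon → alkyl halide.
–C(=O)Br: carbonyl C bonded to C and to a halogen → acyl halide (not alkyl halide).
Distinct types present: acyl halide, alcohol, alkene, alkyl halide, amide, arene, ester, nitrile.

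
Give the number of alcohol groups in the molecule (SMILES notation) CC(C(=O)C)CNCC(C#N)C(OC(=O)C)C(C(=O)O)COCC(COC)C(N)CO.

1

pendant –COCH3: carbonyl C bonded to two carbons → ketone.
C–N–C with sp³ carbons and no adjacent C=O → amine (secondary).
pendant –C≡N: nitrile.
pendant –OC(=O)CH3: an acyloxy group → ester.
pendant –COOH: carbonyl C bonded to C and –OH → carboxylic acid.
C–O–C with sp³ carbons on both sides and no adjacent C=O → ether.
pendant –CH2OCH3: C–O–C linkage → ether.
–NH2 on an sp³ carbon with no adjacent C=O → amine.
–OH on an sp³ carbon → alcohol.
Alcohol appears at: CH2OH → 1.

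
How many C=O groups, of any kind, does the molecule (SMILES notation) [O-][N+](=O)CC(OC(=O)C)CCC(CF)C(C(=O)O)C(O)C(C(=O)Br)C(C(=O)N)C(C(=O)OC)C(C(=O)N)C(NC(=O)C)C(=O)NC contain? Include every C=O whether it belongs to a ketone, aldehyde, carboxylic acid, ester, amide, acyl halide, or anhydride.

CH(OCOCH3): ester, 1 C=O (running total 1).
CH(COOH): carboxylic acid, 1 C=O (running total 2).
CH(COBr): acyl halide, 1 C=O (running total 3).
CH(CONH2): amide, 1 C=O (running total 4).
CH(COOCH3): ester, 1 C=O (running total 5).
CH(CONH2): amide, 1 C=O (running total 6).
CH(NHCOCH3): amide, 1 C=O (running total 7).
CONHCH3: amide, 1 C=O (running total 8).

8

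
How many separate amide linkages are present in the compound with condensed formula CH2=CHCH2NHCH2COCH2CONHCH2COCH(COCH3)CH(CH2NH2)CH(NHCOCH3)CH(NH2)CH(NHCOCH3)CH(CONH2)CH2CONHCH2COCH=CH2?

5

C=C double bond → alkene.
C–N–C with sp³ carbons and no adjacent C=O → amine (secondary).
–C(=O)– with carbon on both sides → ketone.
–C(=O)–N– linkage → amide (the N is not an amine).
–C(=O)– with carbon on both sides → ketone.
pendant –COCH3: carbonyl C bonded to two carbons → ketone.
pendant –CH2NH2: N on sp³ C, no adjacent C=O → amine.
pendant –NHC(=O)CH3: N bonded to a carbonyl → amide (not amine).
–NH2 on an sp³ carbon with no adjacent C=O → amine.
pendant –NHC(=O)CH3: N bonded to a carbonyl → amide (not amine).
pendant –CONH2: carbonyl C bonded to C and N → amide.
–C(=O)–N– linkage → amide (the N is not an amine).
–C(=O)– with carbon on both sides → ketone.
C=C double bond → alkene.
Amide appears at: CH2CONHCH2, CH(NHCOCH3), CH(NHCOCH3), CH(CONH2), CH2CONHCH2 → 5.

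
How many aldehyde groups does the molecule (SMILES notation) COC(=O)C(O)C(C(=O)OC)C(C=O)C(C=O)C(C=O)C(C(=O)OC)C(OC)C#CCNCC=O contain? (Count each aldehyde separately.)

4

Taking each segment in turn:
  CH3OOC: CH3O–C(=O)–: carbonyl C bonded to C and to –OCH3 → ester (not ketone + ether).
  CH(OH): –OH on an sp³ carbon → alcohol (secondary).
  CH(COOCH3): pendant –COOCH3: carbonyl C bonded to C and –OCH3 → ester.
  CH(CHO): pendant –CHO: carbonyl C bonded to C and H → aldehyde.
  CH(CHO): pendant –CHO: carbonyl C bonded to C and H → aldehyde.
  CH(CHO): pendant –CHO: carbonyl C bonded to C and H → aldehyde.
  CH(COOCH3): pendant –COOCH3: carbonyl C bonded to C and –OCH3 → ester.
  CH(OCH3): pendant –OCH3: C–O–C with sp³ C, no adjacent C=O → ether.
  C≡C: C≡C triple bond → alkyne.
  CH2NHCH2: C–N–C with sp³ carbons and no adjacent C=O → amine (secondary).
  CHO: terminal –CHO: carbonyl C bonded to H and C → aldehyde.
Aldehyde appears at: CH(CHO), CH(CHO), CH(CHO), CHO → 4.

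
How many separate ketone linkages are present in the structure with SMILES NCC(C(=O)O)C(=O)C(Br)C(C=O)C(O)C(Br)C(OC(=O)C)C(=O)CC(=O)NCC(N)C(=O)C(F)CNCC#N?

3

Taking each segment in turn:
  H2NCH2: –NH2 on an sp³ carbon with no adjacent C=O → amine.
  CH(COOH): pendant –COOH: carbonyl C bonded to C and –OH → carboxylic acid.
  CO: –C(=O)– with carbon on both sides → ketone.
  CH(Br): halogen on an sp³ carbon → alkyl halide.
  CH(CHO): pendant –CHO: carbonyl C bonded to C and H → aldehyde.
  CH(OH): –OH on an sp³ carbon → alcohol (secondary).
  CH(Br): halogen on an sp³ carbon → alkyl halide.
  CH(OCOCH3): pendant –OC(=O)CH3: an acyloxy group → ester.
  CO: –C(=O)– with carbon on both sides → ketone.
  CH2CONHCH2: –C(=O)–N– linkage → amide (the N is not an amine).
  CH(NH2): –NH2 on an sp³ carbon with no adjacent C=O → amine.
  CO: –C(=O)– with carbon on both sides → ketone.
  CH(F): halogen on an sp³ carbon → alkyl halide.
  CH2NHCH2: C–N–C with sp³ carbons and no adjacent C=O → amine (secondary).
  CN: –C≡N: carbon triple-bonded to nitrogen → nitrile.
Ketone appears at: CO, CO, CO → 3.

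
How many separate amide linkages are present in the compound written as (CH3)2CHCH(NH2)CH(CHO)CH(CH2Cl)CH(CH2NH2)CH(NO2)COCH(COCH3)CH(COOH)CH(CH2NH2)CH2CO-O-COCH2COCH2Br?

0

Reading the structure from left to right:
  CH(NH2): –NH2 on an sp³ carbon with no adjacent C=O → amine.
  CH(CHO): pendant –CHO: carbonyl C bonded to C and H → aldehyde.
  CH(CH2Cl): pendant –CH2X: halogen on sp³ carbon → alkyl halide.
  CH(CH2NH2): pendant –CH2NH2: N on sp³ C, no adjacent C=O → amine.
  CH(NO2): –NO2 on an sp³ carbon → nitro (the N=O is not a carbonyl).
  CO: –C(=O)– with carbon on both sides → ketone.
  CH(COCH3): pendant –COCH3: carbonyl C bonded to two carbons → ketone.
  CH(COOH): pendant –COOH: carbonyl C bonded to C and –OH → carboxylic acid.
  CH(CH2NH2): pendant –CH2NH2: N on sp³ C, no adjacent C=O → amine.
  CH2CO-O-COCH2: two acyl groups sharing one oxygen, –C(=O)–O–C(=O)– → anhydride.
  CO: –C(=O)– with carbon on both sides → ketone.
  CH2Br: halogen on an sp³ carbon → alkyl halide.
No segment is a amide: CH(NH2) is amine, not amide; CH(CH2NH2) is amine, not amide; CH(CH2NH2) is amine, not amide. → 0.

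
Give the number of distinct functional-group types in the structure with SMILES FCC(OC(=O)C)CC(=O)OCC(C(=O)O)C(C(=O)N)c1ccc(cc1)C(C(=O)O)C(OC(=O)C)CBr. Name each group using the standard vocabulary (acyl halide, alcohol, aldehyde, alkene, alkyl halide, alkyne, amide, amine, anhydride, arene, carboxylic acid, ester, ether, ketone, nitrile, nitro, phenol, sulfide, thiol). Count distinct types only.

5

Taking each segment in turn:
  FCH2: halogen on an sp³ carbon → alkyl halide.
  CH(OCOCH3): pendant –OC(=O)CH3: an acyloxy group → ester.
  CH2COOCH2: –C(=O)–O–C with C on the carbonyl side → ester.
  CH(COOH): pendant –COOH: carbonyl C bonded to C and –OH → carboxylic acid.
  CH(CONH2): pendant –CONH2: carbonyl C bonded to C and N → amide.
  C6H4: para-disubstituted benzene ring → arene.
  CH(COOH): pendant –COOH: carbonyl C bonded to C and –OH → carboxylic acid.
  CH(OCOCH3): pendant –OC(=O)CH3: an acyloxy group → ester.
  CH2Br: halogen on an sp³ carbon → alkyl halide.
Distinct types present: alkyl halide, amide, arene, carboxylic acid, ester.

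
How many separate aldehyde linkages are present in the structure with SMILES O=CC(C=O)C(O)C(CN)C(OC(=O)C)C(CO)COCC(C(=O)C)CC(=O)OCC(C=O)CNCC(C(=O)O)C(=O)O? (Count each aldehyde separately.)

terminal –CHO: carbonyl C bonded to H and C → aldehyde.
pendant –CHO: carbonyl C bonded to C and H → aldehyde.
–OH on an sp³ carbon → alcohol (secondary).
pendant –CH2NH2: N on sp³ C, no adjacent C=O → amine.
pendant –OC(=O)CH3: an acyloxy group → ester.
pendant –CH2OH on an sp³ backbone C → alcohol.
C–O–C with sp³ carbons on both sides and no adjacent C=O → ether.
pendant –COCH3: carbonyl C bonded to two carbons → ketone.
–C(=O)–O–C with C on the carbonyl side → ester.
pendant –CHO: carbonyl C bonded to C and H → aldehyde.
C–N–C with sp³ carbons and no adjacent C=O → amine (secondary).
pendant –COOH: carbonyl C bonded to C and –OH → carboxylic acid.
–COOH: carbonyl C bonded to –OH and C → carboxylic acid (the –OH is not a separate alcohol).
Aldehyde appears at: OHC, CH(CHO), CH(CHO) → 3.

3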